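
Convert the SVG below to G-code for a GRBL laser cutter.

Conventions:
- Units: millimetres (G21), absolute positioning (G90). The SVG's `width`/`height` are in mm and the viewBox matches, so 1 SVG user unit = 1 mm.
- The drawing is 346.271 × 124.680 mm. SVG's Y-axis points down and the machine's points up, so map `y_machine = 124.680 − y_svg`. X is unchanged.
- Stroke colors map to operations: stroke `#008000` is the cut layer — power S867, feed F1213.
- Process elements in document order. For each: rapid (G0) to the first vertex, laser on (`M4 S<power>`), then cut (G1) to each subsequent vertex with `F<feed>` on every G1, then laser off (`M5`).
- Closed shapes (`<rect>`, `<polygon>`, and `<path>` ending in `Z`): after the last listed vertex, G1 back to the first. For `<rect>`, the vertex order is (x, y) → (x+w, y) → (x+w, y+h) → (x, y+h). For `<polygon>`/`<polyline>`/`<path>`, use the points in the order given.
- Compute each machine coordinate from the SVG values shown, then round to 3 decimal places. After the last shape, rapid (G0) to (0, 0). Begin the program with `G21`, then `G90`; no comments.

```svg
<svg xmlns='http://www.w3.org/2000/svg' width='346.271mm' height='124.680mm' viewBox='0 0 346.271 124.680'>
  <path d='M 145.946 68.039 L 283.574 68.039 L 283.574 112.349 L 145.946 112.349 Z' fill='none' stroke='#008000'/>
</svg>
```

G21
G90
G0 X145.946 Y56.641
M4 S867
G1 X283.574 Y56.641 F1213
G1 X283.574 Y12.331 F1213
G1 X145.946 Y12.331 F1213
G1 X145.946 Y56.641 F1213
M5
G0 X0.000 Y0.000

Since the viewBox matches the mm dimensions, user units are millimetres directly. The only transform is the Y-flip y_m = 124.680 − y_svg.

Shape 1 is a rectangle drawn with `<path>`. Its stroke #008000 means cut at S867, F1213. After flipping Y the toolpath is (145.946,56.641) → (283.574,56.641) → (283.574,12.331) → (145.946,12.331) → (145.946,56.641), returning to the start.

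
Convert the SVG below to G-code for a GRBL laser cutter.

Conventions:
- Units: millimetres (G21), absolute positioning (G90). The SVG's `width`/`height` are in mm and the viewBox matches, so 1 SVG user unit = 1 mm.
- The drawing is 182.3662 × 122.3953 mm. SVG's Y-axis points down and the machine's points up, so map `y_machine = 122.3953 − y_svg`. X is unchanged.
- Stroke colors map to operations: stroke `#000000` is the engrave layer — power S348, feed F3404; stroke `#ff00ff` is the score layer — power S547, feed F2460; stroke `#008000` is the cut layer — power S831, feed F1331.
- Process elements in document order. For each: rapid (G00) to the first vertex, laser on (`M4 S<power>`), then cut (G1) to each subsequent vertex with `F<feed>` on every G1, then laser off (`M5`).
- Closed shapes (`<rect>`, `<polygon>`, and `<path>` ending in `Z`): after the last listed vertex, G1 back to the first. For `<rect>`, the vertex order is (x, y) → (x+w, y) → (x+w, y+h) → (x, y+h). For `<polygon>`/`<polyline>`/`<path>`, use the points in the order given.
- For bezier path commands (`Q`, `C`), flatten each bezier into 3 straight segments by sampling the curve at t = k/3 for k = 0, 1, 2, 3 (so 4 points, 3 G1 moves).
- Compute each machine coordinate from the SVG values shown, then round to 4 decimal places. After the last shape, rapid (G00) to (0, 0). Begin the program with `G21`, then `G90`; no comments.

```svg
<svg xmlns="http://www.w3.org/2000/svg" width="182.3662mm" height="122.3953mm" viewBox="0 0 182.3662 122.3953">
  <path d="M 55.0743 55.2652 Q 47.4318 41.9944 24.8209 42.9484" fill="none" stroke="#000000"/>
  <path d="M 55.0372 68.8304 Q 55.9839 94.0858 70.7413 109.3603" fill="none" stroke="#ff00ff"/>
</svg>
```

1 u = 1 mm; y_m = 122.3953 − y.

[1] `<path>` quadratic bezier, #000000→engrave S348 F3404: (55.0743,67.1301) → (48.3161,74.3968) → (38.2317,78.5024) → (24.8209,79.4469)

[2] `<path>` quadratic bezier, #ff00ff→score S547 F2460: (55.0372,53.5649) → (57.2029,37.8370) → (62.4376,24.3270) → (70.7413,13.0350)

G21
G90
G00 X55.0743 Y67.1301
M4 S348
G1 X48.3161 Y74.3968 F3404
G1 X38.2317 Y78.5024 F3404
G1 X24.8209 Y79.4469 F3404
M5
G00 X55.0372 Y53.5649
M4 S547
G1 X57.2029 Y37.8370 F2460
G1 X62.4376 Y24.3270 F2460
G1 X70.7413 Y13.0350 F2460
M5
G00 X0.0000 Y0.0000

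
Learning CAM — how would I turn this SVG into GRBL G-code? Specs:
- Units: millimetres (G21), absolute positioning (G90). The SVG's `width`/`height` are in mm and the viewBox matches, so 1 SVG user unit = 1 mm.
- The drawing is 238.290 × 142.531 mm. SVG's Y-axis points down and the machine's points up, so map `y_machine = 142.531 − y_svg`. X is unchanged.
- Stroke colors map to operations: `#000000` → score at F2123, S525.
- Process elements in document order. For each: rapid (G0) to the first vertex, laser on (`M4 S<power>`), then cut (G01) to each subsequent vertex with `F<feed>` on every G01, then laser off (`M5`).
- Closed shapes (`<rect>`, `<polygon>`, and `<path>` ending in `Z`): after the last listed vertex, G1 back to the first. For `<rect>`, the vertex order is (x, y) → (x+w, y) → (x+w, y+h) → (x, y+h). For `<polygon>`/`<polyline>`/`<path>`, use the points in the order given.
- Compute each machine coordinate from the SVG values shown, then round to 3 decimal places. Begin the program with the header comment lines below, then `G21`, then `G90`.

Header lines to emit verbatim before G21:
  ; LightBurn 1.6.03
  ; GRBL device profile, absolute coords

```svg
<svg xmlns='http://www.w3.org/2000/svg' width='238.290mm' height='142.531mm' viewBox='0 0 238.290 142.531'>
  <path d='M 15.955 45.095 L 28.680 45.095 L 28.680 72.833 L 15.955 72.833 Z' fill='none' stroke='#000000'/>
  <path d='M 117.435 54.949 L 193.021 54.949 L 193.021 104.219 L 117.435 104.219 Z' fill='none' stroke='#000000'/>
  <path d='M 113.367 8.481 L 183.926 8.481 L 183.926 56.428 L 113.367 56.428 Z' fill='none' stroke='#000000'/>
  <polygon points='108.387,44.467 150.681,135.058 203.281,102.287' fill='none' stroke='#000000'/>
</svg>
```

; LightBurn 1.6.03
; GRBL device profile, absolute coords
G21
G90
G0 X15.955 Y97.436
M4 S525
G01 X28.680 Y97.436 F2123
G01 X28.680 Y69.698 F2123
G01 X15.955 Y69.698 F2123
G01 X15.955 Y97.436 F2123
M5
G0 X117.435 Y87.582
M4 S525
G01 X193.021 Y87.582 F2123
G01 X193.021 Y38.312 F2123
G01 X117.435 Y38.312 F2123
G01 X117.435 Y87.582 F2123
M5
G0 X113.367 Y134.050
M4 S525
G01 X183.926 Y134.050 F2123
G01 X183.926 Y86.103 F2123
G01 X113.367 Y86.103 F2123
G01 X113.367 Y134.050 F2123
M5
G0 X108.387 Y98.064
M4 S525
G01 X150.681 Y7.473 F2123
G01 X203.281 Y40.244 F2123
G01 X108.387 Y98.064 F2123
M5

1 u = 1 mm; y_m = 142.531 − y.

[1] `<path>` rectangle, #000000→score S525 F2123: (15.955,97.436) → (28.680,97.436) → (28.680,69.698) → (15.955,69.698) → (15.955,97.436) (closed)

[2] `<path>` rectangle, #000000→score S525 F2123: (117.435,87.582) → (193.021,87.582) → (193.021,38.312) → (117.435,38.312) → (117.435,87.582) (closed)

[3] `<path>` rectangle, #000000→score S525 F2123: (113.367,134.050) → (183.926,134.050) → (183.926,86.103) → (113.367,86.103) → (113.367,134.050) (closed)

[4] `<polygon>` closed polygon, #000000→score S525 F2123: (108.387,98.064) → (150.681,7.473) → (203.281,40.244) → (108.387,98.064) (closed)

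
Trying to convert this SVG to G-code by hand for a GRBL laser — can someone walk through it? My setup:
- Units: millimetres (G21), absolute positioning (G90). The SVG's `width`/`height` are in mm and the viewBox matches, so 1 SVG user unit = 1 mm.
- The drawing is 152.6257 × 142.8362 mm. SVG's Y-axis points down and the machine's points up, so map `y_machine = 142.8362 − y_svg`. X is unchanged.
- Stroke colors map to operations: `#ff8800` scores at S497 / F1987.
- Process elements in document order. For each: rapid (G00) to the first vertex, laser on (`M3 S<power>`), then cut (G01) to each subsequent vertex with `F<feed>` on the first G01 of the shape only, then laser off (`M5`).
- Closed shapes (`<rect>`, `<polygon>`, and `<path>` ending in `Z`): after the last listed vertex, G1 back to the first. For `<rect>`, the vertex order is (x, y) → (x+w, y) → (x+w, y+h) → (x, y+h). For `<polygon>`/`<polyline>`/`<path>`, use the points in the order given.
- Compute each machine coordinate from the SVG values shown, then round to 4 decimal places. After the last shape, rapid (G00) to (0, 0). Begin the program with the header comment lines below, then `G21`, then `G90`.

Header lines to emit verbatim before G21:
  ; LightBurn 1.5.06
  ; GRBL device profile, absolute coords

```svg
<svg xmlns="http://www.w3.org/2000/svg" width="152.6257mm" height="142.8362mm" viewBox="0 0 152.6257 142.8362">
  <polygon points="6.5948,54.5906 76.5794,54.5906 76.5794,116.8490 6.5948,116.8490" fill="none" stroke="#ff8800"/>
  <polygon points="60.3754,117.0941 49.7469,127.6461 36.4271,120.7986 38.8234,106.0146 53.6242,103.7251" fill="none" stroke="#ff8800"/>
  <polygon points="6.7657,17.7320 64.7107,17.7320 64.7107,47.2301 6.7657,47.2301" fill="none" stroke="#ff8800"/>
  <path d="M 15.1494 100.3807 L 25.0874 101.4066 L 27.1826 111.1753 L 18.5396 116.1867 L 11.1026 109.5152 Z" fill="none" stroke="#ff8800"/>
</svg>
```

1 u = 1 mm; y_m = 142.8362 − y.

[1] `<polygon>` rectangle, #ff8800→score S497 F1987: (6.5948,88.2456) → (76.5794,88.2456) → (76.5794,25.9872) → (6.5948,25.9872) → (6.5948,88.2456) (closed)

[2] `<polygon>` regular polygon, #ff8800→score S497 F1987: (60.3754,25.7421) → (49.7469,15.1901) → (36.4271,22.0376) → (38.8234,36.8216) → (53.6242,39.1111) → (60.3754,25.7421) (closed)

[3] `<polygon>` rectangle, #ff8800→score S497 F1987: (6.7657,125.1042) → (64.7107,125.1042) → (64.7107,95.6061) → (6.7657,95.6061) → (6.7657,125.1042) (closed)

[4] `<path>` regular polygon, #ff8800→score S497 F1987: (15.1494,42.4555) → (25.0874,41.4296) → (27.1826,31.6609) → (18.5396,26.6495) → (11.1026,33.3210) → (15.1494,42.4555) (closed)

; LightBurn 1.5.06
; GRBL device profile, absolute coords
G21
G90
G00 X6.5948 Y88.2456
M3 S497
G01 X76.5794 Y88.2456 F1987
G01 X76.5794 Y25.9872
G01 X6.5948 Y25.9872
G01 X6.5948 Y88.2456
M5
G00 X60.3754 Y25.7421
M3 S497
G01 X49.7469 Y15.1901 F1987
G01 X36.4271 Y22.0376
G01 X38.8234 Y36.8216
G01 X53.6242 Y39.1111
G01 X60.3754 Y25.7421
M5
G00 X6.7657 Y125.1042
M3 S497
G01 X64.7107 Y125.1042 F1987
G01 X64.7107 Y95.6061
G01 X6.7657 Y95.6061
G01 X6.7657 Y125.1042
M5
G00 X15.1494 Y42.4555
M3 S497
G01 X25.0874 Y41.4296 F1987
G01 X27.1826 Y31.6609
G01 X18.5396 Y26.6495
G01 X11.1026 Y33.3210
G01 X15.1494 Y42.4555
M5
G00 X0.0000 Y0.0000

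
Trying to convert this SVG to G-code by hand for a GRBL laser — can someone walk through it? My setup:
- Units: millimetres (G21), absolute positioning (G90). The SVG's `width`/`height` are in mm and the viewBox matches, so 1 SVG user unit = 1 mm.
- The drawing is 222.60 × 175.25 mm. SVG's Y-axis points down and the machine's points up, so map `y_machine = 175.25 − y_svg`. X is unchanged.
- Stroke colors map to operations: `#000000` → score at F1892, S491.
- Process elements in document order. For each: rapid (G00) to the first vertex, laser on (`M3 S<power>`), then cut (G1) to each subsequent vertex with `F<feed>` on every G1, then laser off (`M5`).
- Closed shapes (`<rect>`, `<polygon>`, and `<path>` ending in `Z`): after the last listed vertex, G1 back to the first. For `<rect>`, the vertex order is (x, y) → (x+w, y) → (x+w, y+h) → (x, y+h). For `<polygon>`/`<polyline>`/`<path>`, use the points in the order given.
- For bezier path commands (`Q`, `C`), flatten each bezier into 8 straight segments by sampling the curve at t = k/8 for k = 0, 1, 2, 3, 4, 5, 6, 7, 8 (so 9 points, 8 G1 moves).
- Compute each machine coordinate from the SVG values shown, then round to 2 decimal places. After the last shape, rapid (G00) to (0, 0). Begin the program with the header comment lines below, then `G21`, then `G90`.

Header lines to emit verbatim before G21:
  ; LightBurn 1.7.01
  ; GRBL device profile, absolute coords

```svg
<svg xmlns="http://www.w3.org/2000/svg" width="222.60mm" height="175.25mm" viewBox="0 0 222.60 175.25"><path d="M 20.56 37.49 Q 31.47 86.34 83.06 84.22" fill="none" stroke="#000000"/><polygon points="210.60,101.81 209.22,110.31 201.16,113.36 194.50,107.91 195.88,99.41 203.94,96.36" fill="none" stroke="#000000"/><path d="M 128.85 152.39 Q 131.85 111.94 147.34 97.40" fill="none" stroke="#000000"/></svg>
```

1 u = 1 mm; y_m = 175.25 − y.

[1] `<path>` quadratic bezier, #000000→score S491 F1892: (20.56,137.76) → (23.92,126.34) → (28.56,116.52) → (34.46,108.29) → (41.64,101.65) → (50.09,96.61) → (59.81,93.16) → (70.80,91.30) → (83.06,91.03)

[2] `<polygon>` regular polygon, #000000→score S491 F1892: (210.60,73.44) → (209.22,64.94) → (201.16,61.89) → (194.50,67.34) → (195.88,75.84) → (203.94,78.89) → (210.60,73.44) (closed)

[3] `<path>` quadratic bezier, #000000→score S491 F1892: (128.85,22.86) → (129.80,32.57) → (131.13,41.47) → (132.86,49.55) → (134.97,56.83) → (137.48,63.30) → (140.38,68.96) → (143.66,73.81) → (147.34,77.85)

; LightBurn 1.7.01
; GRBL device profile, absolute coords
G21
G90
G00 X20.56 Y137.76
M3 S491
G1 X23.92 Y126.34 F1892
G1 X28.56 Y116.52 F1892
G1 X34.46 Y108.29 F1892
G1 X41.64 Y101.65 F1892
G1 X50.09 Y96.61 F1892
G1 X59.81 Y93.16 F1892
G1 X70.80 Y91.30 F1892
G1 X83.06 Y91.03 F1892
M5
G00 X210.60 Y73.44
M3 S491
G1 X209.22 Y64.94 F1892
G1 X201.16 Y61.89 F1892
G1 X194.50 Y67.34 F1892
G1 X195.88 Y75.84 F1892
G1 X203.94 Y78.89 F1892
G1 X210.60 Y73.44 F1892
M5
G00 X128.85 Y22.86
M3 S491
G1 X129.80 Y32.57 F1892
G1 X131.13 Y41.47 F1892
G1 X132.86 Y49.55 F1892
G1 X134.97 Y56.83 F1892
G1 X137.48 Y63.30 F1892
G1 X140.38 Y68.96 F1892
G1 X143.66 Y73.81 F1892
G1 X147.34 Y77.85 F1892
M5
G00 X0.00 Y0.00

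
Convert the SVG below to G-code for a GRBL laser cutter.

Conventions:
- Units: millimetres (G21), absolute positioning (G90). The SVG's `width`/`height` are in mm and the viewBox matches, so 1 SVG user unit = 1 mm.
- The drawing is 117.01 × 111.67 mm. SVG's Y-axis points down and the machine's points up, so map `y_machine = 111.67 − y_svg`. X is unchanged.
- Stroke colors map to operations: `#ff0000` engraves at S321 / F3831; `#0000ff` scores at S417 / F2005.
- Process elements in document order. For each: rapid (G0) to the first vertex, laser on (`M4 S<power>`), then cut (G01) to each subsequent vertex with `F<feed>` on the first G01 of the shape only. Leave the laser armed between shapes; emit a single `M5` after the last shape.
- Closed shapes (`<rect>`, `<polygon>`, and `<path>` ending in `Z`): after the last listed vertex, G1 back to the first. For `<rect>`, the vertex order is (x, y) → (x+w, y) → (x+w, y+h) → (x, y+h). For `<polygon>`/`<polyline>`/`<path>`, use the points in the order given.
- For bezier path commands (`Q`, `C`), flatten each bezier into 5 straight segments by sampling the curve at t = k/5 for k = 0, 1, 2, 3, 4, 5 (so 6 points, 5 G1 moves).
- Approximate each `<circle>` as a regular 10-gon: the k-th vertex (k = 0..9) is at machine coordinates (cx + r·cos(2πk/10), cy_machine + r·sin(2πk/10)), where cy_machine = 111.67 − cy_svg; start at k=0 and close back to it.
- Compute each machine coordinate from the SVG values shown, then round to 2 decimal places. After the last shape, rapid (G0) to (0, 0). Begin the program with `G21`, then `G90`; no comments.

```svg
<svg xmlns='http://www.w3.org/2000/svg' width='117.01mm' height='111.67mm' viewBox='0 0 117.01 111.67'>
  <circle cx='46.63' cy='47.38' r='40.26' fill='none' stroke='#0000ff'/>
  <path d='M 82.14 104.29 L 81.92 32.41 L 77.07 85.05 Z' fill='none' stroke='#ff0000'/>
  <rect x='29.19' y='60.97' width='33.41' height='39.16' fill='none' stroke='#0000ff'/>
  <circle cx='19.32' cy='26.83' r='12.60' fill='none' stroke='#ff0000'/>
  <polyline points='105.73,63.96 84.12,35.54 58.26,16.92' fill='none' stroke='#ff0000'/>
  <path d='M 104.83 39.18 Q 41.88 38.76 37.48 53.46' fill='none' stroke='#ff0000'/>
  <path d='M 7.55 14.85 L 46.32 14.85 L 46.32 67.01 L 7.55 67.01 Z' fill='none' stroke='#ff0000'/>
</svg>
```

Since the viewBox matches the mm dimensions, user units are millimetres directly. The only transform is the Y-flip y_m = 111.67 − y_svg.

Shape 1 is a circle drawn with `<circle>`. Its stroke #0000ff means score at S417, F2005. After flipping Y the toolpath is (86.89,64.29) → (79.20,87.95) → (59.07,102.58) → (34.19,102.58) → (14.06,87.95) → (6.37,64.29) → (14.06,40.63) → (34.19,26.00) → (59.07,26.00) → (79.20,40.63) → (86.89,64.29), returning to the start.

Shape 2 is a closed polygon drawn with `<path>`. Its stroke #ff0000 means engrave at S321, F3831. After flipping Y the toolpath is (82.14,7.38) → (81.92,79.26) → (77.07,26.62) → (82.14,7.38), returning to the start.

Shape 3 is a rectangle drawn with `<rect>`. Its stroke #0000ff means score at S417, F2005. After flipping Y the toolpath is (29.19,50.70) → (62.60,50.70) → (62.60,11.54) → (29.19,11.54) → (29.19,50.70), returning to the start.

Shape 4 is a circle drawn with `<circle>`. Its stroke #ff0000 means engrave at S321, F3831. After flipping Y the toolpath is (31.92,84.84) → (29.51,92.25) → (23.21,96.82) → (15.43,96.82) → (9.13,92.25) → (6.72,84.84) → (9.13,77.43) → (15.43,72.86) → (23.21,72.86) → (29.51,77.43) → (31.92,84.84), returning to the start.

Shape 5 is a open polyline drawn with `<polyline>`. Its stroke #ff0000 means engrave at S321, F3831. After flipping Y the toolpath is (105.73,47.71) → (84.12,76.13) → (58.26,94.75).

Shape 6 is a quadratic bezier drawn with `<path>`. Its stroke #ff0000 means engrave at S321, F3831. After flipping Y the toolpath is (104.83,72.49) → (81.99,72.05) → (63.84,70.41) → (50.37,67.55) → (41.58,63.49) → (37.48,58.21).

Shape 7 is a rectangle drawn with `<path>`. Its stroke #ff0000 means engrave at S321, F3831. After flipping Y the toolpath is (7.55,96.82) → (46.32,96.82) → (46.32,44.66) → (7.55,44.66) → (7.55,96.82), returning to the start.

G21
G90
G0 X86.89 Y64.29
M4 S417
G01 X79.20 Y87.95 F2005
G01 X59.07 Y102.58
G01 X34.19 Y102.58
G01 X14.06 Y87.95
G01 X6.37 Y64.29
G01 X14.06 Y40.63
G01 X34.19 Y26.00
G01 X59.07 Y26.00
G01 X79.20 Y40.63
G01 X86.89 Y64.29
G0 X82.14 Y7.38
M4 S321
G01 X81.92 Y79.26 F3831
G01 X77.07 Y26.62
G01 X82.14 Y7.38
G0 X29.19 Y50.70
M4 S417
G01 X62.60 Y50.70 F2005
G01 X62.60 Y11.54
G01 X29.19 Y11.54
G01 X29.19 Y50.70
G0 X31.92 Y84.84
M4 S321
G01 X29.51 Y92.25 F3831
G01 X23.21 Y96.82
G01 X15.43 Y96.82
G01 X9.13 Y92.25
G01 X6.72 Y84.84
G01 X9.13 Y77.43
G01 X15.43 Y72.86
G01 X23.21 Y72.86
G01 X29.51 Y77.43
G01 X31.92 Y84.84
G0 X105.73 Y47.71
M4 S321
G01 X84.12 Y76.13 F3831
G01 X58.26 Y94.75
G0 X104.83 Y72.49
M4 S321
G01 X81.99 Y72.05 F3831
G01 X63.84 Y70.41
G01 X50.37 Y67.55
G01 X41.58 Y63.49
G01 X37.48 Y58.21
G0 X7.55 Y96.82
M4 S321
G01 X46.32 Y96.82 F3831
G01 X46.32 Y44.66
G01 X7.55 Y44.66
G01 X7.55 Y96.82
M5
G0 X0.00 Y0.00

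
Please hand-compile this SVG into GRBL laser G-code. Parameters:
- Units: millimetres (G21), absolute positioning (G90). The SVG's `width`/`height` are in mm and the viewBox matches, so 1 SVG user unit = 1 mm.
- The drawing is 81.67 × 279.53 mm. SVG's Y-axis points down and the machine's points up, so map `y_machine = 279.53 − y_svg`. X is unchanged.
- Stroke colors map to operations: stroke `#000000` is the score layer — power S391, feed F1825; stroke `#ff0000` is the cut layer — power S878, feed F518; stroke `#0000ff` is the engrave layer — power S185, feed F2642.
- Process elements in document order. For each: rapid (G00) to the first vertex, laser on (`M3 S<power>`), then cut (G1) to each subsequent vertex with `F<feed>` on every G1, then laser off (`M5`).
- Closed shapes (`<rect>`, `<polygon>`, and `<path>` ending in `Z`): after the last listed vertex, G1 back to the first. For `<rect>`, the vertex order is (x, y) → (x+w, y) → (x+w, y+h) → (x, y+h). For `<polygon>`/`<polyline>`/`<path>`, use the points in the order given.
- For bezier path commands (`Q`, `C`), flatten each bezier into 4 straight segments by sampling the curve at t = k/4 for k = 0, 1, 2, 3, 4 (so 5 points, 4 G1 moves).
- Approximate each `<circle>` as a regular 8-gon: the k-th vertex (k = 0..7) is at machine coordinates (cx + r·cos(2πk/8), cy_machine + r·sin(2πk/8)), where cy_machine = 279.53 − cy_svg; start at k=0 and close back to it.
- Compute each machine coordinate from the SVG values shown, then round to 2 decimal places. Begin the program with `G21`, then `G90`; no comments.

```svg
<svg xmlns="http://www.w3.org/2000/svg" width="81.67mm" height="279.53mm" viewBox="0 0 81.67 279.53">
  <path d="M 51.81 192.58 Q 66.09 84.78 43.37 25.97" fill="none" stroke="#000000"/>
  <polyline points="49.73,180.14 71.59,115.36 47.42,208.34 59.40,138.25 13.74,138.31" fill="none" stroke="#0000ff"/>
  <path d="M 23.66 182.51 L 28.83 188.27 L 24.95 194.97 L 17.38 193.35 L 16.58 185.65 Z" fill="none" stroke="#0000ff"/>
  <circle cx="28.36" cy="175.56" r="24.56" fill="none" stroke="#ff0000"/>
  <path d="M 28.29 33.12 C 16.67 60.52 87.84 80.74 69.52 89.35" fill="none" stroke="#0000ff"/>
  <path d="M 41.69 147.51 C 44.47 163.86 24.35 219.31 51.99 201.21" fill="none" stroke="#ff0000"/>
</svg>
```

Since the viewBox matches the mm dimensions, user units are millimetres directly. The only transform is the Y-flip y_m = 279.53 − y_svg.

Shape 1 is a quadratic bezier drawn with `<path>`. Its stroke #000000 means score at S391, F1825. After flipping Y the toolpath is (51.81,86.95) → (56.64,137.79) → (56.84,182.50) → (52.42,221.09) → (43.37,253.56).

Shape 2 is a open polyline drawn with `<polyline>`. Its stroke #0000ff means engrave at S185, F2642. After flipping Y the toolpath is (49.73,99.39) → (71.59,164.17) → (47.42,71.19) → (59.40,141.28) → (13.74,141.22).

Shape 3 is a regular polygon drawn with `<path>`. Its stroke #0000ff means engrave at S185, F2642. After flipping Y the toolpath is (23.66,97.02) → (28.83,91.26) → (24.95,84.56) → (17.38,86.18) → (16.58,93.88) → (23.66,97.02), returning to the start.

Shape 4 is a circle drawn with `<circle>`. Its stroke #ff0000 means cut at S878, F518. After flipping Y the toolpath is (52.92,103.97) → (45.73,121.34) → (28.36,128.53) → (10.99,121.34) → (3.80,103.97) → (10.99,86.60) → (28.36,79.41) → (45.73,86.60) → (52.92,103.97), returning to the start.

Shape 5 is a cubic bezier drawn with `<path>`. Its stroke #0000ff means engrave at S185, F2642. After flipping Y the toolpath is (28.29,246.41) → (32.41,227.28) → (51.42,211.25) → (69.17,198.75) → (69.52,190.18).

Shape 6 is a cubic bezier drawn with `<path>`. Its stroke #ff0000 means cut at S878, F518. After flipping Y the toolpath is (41.69,132.02) → (40.59,114.19) → (37.52,92.25) → (39.11,76.78) → (51.99,78.32).

G21
G90
G00 X51.81 Y86.95
M3 S391
G1 X56.64 Y137.79 F1825
G1 X56.84 Y182.50 F1825
G1 X52.42 Y221.09 F1825
G1 X43.37 Y253.56 F1825
M5
G00 X49.73 Y99.39
M3 S185
G1 X71.59 Y164.17 F2642
G1 X47.42 Y71.19 F2642
G1 X59.40 Y141.28 F2642
G1 X13.74 Y141.22 F2642
M5
G00 X23.66 Y97.02
M3 S185
G1 X28.83 Y91.26 F2642
G1 X24.95 Y84.56 F2642
G1 X17.38 Y86.18 F2642
G1 X16.58 Y93.88 F2642
G1 X23.66 Y97.02 F2642
M5
G00 X52.92 Y103.97
M3 S878
G1 X45.73 Y121.34 F518
G1 X28.36 Y128.53 F518
G1 X10.99 Y121.34 F518
G1 X3.80 Y103.97 F518
G1 X10.99 Y86.60 F518
G1 X28.36 Y79.41 F518
G1 X45.73 Y86.60 F518
G1 X52.92 Y103.97 F518
M5
G00 X28.29 Y246.41
M3 S185
G1 X32.41 Y227.28 F2642
G1 X51.42 Y211.25 F2642
G1 X69.17 Y198.75 F2642
G1 X69.52 Y190.18 F2642
M5
G00 X41.69 Y132.02
M3 S878
G1 X40.59 Y114.19 F518
G1 X37.52 Y92.25 F518
G1 X39.11 Y76.78 F518
G1 X51.99 Y78.32 F518
M5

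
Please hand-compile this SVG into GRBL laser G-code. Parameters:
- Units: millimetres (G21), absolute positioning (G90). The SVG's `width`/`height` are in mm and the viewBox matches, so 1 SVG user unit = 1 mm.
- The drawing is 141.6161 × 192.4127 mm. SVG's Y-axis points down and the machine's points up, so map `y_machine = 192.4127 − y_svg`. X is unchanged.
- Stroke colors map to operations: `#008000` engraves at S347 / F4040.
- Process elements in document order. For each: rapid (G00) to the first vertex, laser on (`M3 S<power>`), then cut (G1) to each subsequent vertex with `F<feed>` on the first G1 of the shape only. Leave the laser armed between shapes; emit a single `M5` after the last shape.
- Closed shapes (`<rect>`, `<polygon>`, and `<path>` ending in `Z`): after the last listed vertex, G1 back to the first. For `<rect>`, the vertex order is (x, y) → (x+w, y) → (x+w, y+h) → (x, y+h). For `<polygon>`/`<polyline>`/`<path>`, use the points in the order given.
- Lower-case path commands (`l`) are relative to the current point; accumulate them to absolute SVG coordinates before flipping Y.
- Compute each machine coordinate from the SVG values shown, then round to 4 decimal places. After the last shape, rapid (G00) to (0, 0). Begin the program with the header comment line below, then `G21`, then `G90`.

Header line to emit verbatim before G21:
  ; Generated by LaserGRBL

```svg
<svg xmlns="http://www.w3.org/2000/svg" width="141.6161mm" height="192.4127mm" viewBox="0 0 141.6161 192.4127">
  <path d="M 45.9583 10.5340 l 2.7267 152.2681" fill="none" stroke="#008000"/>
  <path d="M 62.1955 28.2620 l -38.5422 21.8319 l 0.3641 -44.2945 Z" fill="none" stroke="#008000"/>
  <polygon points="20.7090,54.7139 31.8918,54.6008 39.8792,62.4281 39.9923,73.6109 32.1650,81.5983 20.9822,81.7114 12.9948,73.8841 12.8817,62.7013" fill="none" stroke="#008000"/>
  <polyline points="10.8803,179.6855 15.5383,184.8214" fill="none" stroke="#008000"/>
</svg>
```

; Generated by LaserGRBL
G21
G90
G00 X45.9583 Y181.8787
M3 S347
G1 X48.6850 Y29.6106 F4040
G00 X62.1955 Y164.1507
M3 S347
G1 X23.6533 Y142.3188 F4040
G1 X24.0174 Y186.6133
G1 X62.1955 Y164.1507
G00 X20.7090 Y137.6988
M3 S347
G1 X31.8918 Y137.8119 F4040
G1 X39.8792 Y129.9846
G1 X39.9923 Y118.8018
G1 X32.1650 Y110.8144
G1 X20.9822 Y110.7013
G1 X12.9948 Y118.5286
G1 X12.8817 Y129.7114
G1 X20.7090 Y137.6988
G00 X10.8803 Y12.7272
M3 S347
G1 X15.5383 Y7.5913 F4040
M5
G00 X0.0000 Y0.0000

viewBox `0 0 141.6161 192.4127` with mm width/height → 1 unit = 1 mm. Flip: y_m = 192.4127 − y_svg.

**Shape 1** — `<path>` line segment, stroke `#008000` → engrave (S347, F4040). Machine vertices: (45.9583,181.8787) → (48.6850,29.6106). Open path.

**Shape 2** — `<path>` regular polygon, stroke `#008000` → engrave (S347, F4040). Machine vertices: (62.1955,164.1507) → (23.6533,142.3188) → (24.0174,186.6133) → (62.1955,164.1507). Closed: final G1 returns to the first vertex.

**Shape 3** — `<polygon>` regular polygon, stroke `#008000` → engrave (S347, F4040). Machine vertices: (20.7090,137.6988) → (31.8918,137.8119) → (39.8792,129.9846) → (39.9923,118.8018) → (32.1650,110.8144) → (20.9822,110.7013) → (12.9948,118.5286) → (12.8817,129.7114) → (20.7090,137.6988). Closed: final G1 returns to the first vertex.

**Shape 4** — `<polyline>` line segment, stroke `#008000` → engrave (S347, F4040). Machine vertices: (10.8803,12.7272) → (15.5383,7.5913). Open path.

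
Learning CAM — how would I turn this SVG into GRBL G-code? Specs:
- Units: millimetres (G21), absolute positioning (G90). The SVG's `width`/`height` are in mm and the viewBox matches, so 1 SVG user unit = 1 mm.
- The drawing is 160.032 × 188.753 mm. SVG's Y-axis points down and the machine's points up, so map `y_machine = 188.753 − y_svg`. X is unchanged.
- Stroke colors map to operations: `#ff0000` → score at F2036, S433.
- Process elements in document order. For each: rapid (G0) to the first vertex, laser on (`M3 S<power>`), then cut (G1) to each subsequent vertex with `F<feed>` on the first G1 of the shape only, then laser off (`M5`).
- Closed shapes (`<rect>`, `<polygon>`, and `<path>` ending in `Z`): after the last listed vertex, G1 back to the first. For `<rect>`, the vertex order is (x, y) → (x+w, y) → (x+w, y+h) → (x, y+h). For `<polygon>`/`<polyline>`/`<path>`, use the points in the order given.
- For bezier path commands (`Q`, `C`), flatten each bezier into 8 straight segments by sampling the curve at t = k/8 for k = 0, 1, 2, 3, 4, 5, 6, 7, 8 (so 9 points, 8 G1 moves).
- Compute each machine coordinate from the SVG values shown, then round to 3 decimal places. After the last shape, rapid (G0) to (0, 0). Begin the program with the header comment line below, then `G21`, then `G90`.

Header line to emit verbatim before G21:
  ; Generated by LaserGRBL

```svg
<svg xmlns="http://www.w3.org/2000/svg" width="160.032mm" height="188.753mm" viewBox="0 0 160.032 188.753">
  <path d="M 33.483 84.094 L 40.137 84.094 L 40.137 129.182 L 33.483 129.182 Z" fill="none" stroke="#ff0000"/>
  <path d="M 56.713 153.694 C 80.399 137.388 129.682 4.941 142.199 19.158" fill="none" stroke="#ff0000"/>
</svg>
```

; Generated by LaserGRBL
G21
G90
G0 X33.483 Y104.659
M3 S433
G1 X40.137 Y104.659 F2036
G1 X40.137 Y59.571
G1 X33.483 Y59.571
G1 X33.483 Y104.659
M5
G0 X56.713 Y35.059
M3 S433
G1 X66.673 Y46.105 F2036
G1 X78.303 Y64.959
G1 X90.870 Y88.541
G1 X103.644 Y113.773
G1 X115.895 Y137.574
G1 X126.892 Y156.865
G1 X135.904 Y168.565
G1 X142.199 Y169.595
M5
G0 X0.000 Y0.000

viewBox `0 0 160.032 188.753` with mm width/height → 1 unit = 1 mm. Flip: y_m = 188.753 − y_svg.

**Shape 1** — `<path>` rectangle, stroke `#ff0000` → score (S433, F2036). Machine vertices: (33.483,104.659) → (40.137,104.659) → (40.137,59.571) → (33.483,59.571) → (33.483,104.659). Closed: final G1 returns to the first vertex.

**Shape 2** — `<path>` cubic bezier, stroke `#ff0000` → score (S433, F2036). Control points (SVG): P0=(56.713,153.694), P1=(80.399,137.388), P2=(129.682,4.941), P3=(142.199,19.158); sampled at t=k/8. Machine vertices: (56.713,35.059) → (66.673,46.105) → (78.303,64.959) → (90.870,88.541) → (103.644,113.773) → (115.895,137.574) → (126.892,156.865) → (135.904,168.565) → (142.199,169.595). Open path.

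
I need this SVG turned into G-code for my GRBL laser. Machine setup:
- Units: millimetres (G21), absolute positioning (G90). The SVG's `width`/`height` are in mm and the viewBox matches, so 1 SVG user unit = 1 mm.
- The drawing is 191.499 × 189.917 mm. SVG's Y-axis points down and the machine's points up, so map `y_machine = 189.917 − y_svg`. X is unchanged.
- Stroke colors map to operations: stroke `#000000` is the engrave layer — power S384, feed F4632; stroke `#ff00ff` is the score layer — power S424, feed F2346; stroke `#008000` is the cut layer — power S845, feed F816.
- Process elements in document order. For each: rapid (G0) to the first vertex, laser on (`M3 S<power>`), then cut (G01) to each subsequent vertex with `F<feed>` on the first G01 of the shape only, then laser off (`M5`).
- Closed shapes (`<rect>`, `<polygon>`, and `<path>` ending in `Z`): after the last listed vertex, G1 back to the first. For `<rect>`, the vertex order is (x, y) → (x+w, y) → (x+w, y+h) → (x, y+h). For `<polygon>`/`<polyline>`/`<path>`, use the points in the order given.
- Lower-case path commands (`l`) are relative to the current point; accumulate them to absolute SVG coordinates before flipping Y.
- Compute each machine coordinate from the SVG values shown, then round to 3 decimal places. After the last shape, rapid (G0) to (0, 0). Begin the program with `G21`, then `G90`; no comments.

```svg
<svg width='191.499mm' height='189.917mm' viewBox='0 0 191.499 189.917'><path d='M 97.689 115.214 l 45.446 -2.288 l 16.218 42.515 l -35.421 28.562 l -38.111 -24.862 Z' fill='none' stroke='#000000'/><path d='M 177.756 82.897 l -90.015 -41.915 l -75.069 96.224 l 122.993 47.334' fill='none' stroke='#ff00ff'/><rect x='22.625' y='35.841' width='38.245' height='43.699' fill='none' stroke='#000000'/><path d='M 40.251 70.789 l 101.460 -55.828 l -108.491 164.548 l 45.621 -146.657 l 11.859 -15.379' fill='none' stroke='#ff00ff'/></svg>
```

viewBox `0 0 191.499 189.917` with mm width/height → 1 unit = 1 mm. Flip: y_m = 189.917 − y_svg.

**Shape 1** — `<path>` regular polygon, stroke `#000000` → engrave (S384, F4632). Machine vertices: (97.689,74.703) → (143.135,76.991) → (159.353,34.476) → (123.932,5.914) → (85.821,30.776) → (97.689,74.703). Closed: final G1 returns to the first vertex.

**Shape 2** — `<path>` open polyline, stroke `#ff00ff` → score (S424, F2346). Machine vertices: (177.756,107.020) → (87.741,148.935) → (12.672,52.711) → (135.665,5.377). Open path.

**Shape 3** — `<rect>` rectangle, stroke `#000000` → engrave (S384, F4632). Machine vertices: (22.625,154.076) → (60.870,154.076) → (60.870,110.377) → (22.625,110.377) → (22.625,154.076). Closed: final G1 returns to the first vertex.

**Shape 4** — `<path>` open polyline, stroke `#ff00ff` → score (S424, F2346). Machine vertices: (40.251,119.128) → (141.711,174.956) → (33.220,10.408) → (78.841,157.065) → (90.700,172.444). Open path.

G21
G90
G0 X97.689 Y74.703
M3 S384
G01 X143.135 Y76.991 F4632
G01 X159.353 Y34.476
G01 X123.932 Y5.914
G01 X85.821 Y30.776
G01 X97.689 Y74.703
M5
G0 X177.756 Y107.020
M3 S424
G01 X87.741 Y148.935 F2346
G01 X12.672 Y52.711
G01 X135.665 Y5.377
M5
G0 X22.625 Y154.076
M3 S384
G01 X60.870 Y154.076 F4632
G01 X60.870 Y110.377
G01 X22.625 Y110.377
G01 X22.625 Y154.076
M5
G0 X40.251 Y119.128
M3 S424
G01 X141.711 Y174.956 F2346
G01 X33.220 Y10.408
G01 X78.841 Y157.065
G01 X90.700 Y172.444
M5
G0 X0.000 Y0.000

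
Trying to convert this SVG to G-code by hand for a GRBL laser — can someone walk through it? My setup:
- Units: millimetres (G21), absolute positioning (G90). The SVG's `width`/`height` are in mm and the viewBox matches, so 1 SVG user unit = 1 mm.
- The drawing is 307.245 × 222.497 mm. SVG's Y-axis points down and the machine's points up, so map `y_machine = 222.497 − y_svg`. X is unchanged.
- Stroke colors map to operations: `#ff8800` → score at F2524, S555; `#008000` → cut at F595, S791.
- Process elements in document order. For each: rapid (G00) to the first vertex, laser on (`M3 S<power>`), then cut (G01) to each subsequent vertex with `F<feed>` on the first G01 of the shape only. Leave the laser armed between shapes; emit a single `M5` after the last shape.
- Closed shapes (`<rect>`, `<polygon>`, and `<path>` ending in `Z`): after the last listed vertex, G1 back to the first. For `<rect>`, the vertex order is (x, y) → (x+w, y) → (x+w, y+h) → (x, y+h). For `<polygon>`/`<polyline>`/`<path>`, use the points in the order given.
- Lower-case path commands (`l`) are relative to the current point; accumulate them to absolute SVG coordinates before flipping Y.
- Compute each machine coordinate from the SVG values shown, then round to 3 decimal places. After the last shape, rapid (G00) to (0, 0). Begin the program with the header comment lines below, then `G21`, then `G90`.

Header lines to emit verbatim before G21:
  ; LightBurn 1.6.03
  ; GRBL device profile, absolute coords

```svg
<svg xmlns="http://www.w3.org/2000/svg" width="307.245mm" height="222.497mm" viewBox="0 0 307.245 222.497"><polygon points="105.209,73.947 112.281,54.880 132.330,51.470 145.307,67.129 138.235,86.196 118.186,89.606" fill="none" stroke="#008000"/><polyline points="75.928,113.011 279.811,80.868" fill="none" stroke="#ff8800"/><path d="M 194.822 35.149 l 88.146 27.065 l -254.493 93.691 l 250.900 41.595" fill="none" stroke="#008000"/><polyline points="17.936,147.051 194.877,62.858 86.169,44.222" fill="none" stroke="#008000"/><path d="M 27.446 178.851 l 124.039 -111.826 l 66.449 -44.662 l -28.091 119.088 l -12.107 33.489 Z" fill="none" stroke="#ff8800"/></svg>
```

; LightBurn 1.6.03
; GRBL device profile, absolute coords
G21
G90
G00 X105.209 Y148.550
M3 S791
G01 X112.281 Y167.617 F595
G01 X132.330 Y171.027
G01 X145.307 Y155.368
G01 X138.235 Y136.301
G01 X118.186 Y132.891
G01 X105.209 Y148.550
G00 X75.928 Y109.486
M3 S555
G01 X279.811 Y141.629 F2524
G00 X194.822 Y187.348
M3 S791
G01 X282.968 Y160.283 F595
G01 X28.475 Y66.592
G01 X279.375 Y24.997
G00 X17.936 Y75.446
M3 S791
G01 X194.877 Y159.639 F595
G01 X86.169 Y178.275
G00 X27.446 Y43.646
M3 S555
G01 X151.485 Y155.472 F2524
G01 X217.934 Y200.134
G01 X189.843 Y81.046
G01 X177.736 Y47.557
G01 X27.446 Y43.646
M5
G00 X0.000 Y0.000

1 u = 1 mm; y_m = 222.497 − y.

[1] `<polygon>` regular polygon, #008000→cut S791 F595: (105.209,148.550) → (112.281,167.617) → (132.330,171.027) → (145.307,155.368) → (138.235,136.301) → (118.186,132.891) → (105.209,148.550) (closed)

[2] `<polyline>` line segment, #ff8800→score S555 F2524: (75.928,109.486) → (279.811,141.629)

[3] `<path>` open polyline, #008000→cut S791 F595: (194.822,187.348) → (282.968,160.283) → (28.475,66.592) → (279.375,24.997)

[4] `<polyline>` open polyline, #008000→cut S791 F595: (17.936,75.446) → (194.877,159.639) → (86.169,178.275)

[5] `<path>` closed polygon, #ff8800→score S555 F2524: (27.446,43.646) → (151.485,155.472) → (217.934,200.134) → (189.843,81.046) → (177.736,47.557) → (27.446,43.646) (closed)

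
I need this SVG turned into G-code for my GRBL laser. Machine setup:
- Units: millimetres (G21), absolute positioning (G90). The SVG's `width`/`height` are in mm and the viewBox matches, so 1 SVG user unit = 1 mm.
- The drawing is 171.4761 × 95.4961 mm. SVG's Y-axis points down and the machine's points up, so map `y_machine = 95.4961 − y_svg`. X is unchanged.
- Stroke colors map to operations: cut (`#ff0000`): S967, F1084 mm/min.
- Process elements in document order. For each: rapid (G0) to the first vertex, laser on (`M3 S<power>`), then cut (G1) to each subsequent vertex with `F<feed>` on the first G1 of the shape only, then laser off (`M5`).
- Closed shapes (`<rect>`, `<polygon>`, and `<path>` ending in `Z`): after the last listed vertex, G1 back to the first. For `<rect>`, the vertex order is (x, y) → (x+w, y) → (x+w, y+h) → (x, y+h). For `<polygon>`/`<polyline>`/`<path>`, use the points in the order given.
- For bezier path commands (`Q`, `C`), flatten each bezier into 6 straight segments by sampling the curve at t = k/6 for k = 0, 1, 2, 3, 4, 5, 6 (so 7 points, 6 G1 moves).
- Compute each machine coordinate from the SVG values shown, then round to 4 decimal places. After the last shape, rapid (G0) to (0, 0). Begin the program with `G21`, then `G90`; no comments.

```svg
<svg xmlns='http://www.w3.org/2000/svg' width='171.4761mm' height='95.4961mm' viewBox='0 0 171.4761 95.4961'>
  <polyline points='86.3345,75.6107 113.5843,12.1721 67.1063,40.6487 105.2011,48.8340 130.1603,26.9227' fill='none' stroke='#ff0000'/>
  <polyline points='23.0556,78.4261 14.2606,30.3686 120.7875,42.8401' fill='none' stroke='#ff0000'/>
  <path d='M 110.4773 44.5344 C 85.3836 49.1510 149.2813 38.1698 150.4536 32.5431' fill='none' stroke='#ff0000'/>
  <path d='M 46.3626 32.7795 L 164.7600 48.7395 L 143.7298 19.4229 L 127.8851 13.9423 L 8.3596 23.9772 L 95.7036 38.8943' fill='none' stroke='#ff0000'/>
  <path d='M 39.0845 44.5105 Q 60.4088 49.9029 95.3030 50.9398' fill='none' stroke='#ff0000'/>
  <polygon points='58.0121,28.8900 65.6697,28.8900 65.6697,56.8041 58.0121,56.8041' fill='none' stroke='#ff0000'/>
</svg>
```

G21
G90
G0 X86.3345 Y19.8854
M3 S967
G1 X113.5843 Y83.3240 F1084
G1 X67.1063 Y54.8474
G1 X105.2011 Y46.6621
G1 X130.1603 Y68.5734
M5
G0 X23.0556 Y17.0700
M3 S967
G1 X14.2606 Y65.1275 F1084
G1 X120.7875 Y52.6560
M5
G0 X110.4773 Y50.9617
M3 S967
G1 X104.6440 Y49.8562 F1084
G1 X109.4283 Y50.7684
G1 X120.6157 Y53.1161
G1 X133.9920 Y56.3175
G1 X145.3427 Y59.7904
G1 X150.4536 Y62.9530
M5
G0 X46.3626 Y62.7166
M3 S967
G1 X164.7600 Y46.7566 F1084
G1 X143.7298 Y76.0732
G1 X127.8851 Y81.5538
G1 X8.3596 Y71.5189
G1 X95.7036 Y56.6018
M5
G0 X39.0845 Y50.9856
M3 S967
G1 X46.5695 Y49.3091 F1084
G1 X54.8085 Y47.8746
G1 X63.8013 Y46.6821
G1 X73.5480 Y45.7315
G1 X84.0485 Y45.0229
G1 X95.3030 Y44.5563
M5
G0 X58.0121 Y66.6061
M3 S967
G1 X65.6697 Y66.6061 F1084
G1 X65.6697 Y38.6920
G1 X58.0121 Y38.6920
G1 X58.0121 Y66.6061
M5
G0 X0.0000 Y0.0000

viewBox `0 0 171.4761 95.4961` with mm width/height → 1 unit = 1 mm. Flip: y_m = 95.4961 − y_svg.

**Shape 1** — `<polyline>` open polyline, stroke `#ff0000` → cut (S967, F1084). Machine vertices: (86.3345,19.8854) → (113.5843,83.3240) → (67.1063,54.8474) → (105.2011,46.6621) → (130.1603,68.5734). Open path.

**Shape 2** — `<polyline>` open polyline, stroke `#ff0000` → cut (S967, F1084). Machine vertices: (23.0556,17.0700) → (14.2606,65.1275) → (120.7875,52.6560). Open path.

**Shape 3** — `<path>` cubic bezier, stroke `#ff0000` → cut (S967, F1084). Control points (SVG): P0=(110.4773,44.5344), P1=(85.3836,49.1510), P2=(149.2813,38.1698), P3=(150.4536,32.5431); sampled at t=k/6. Machine vertices: (110.4773,50.9617) → (104.6440,49.8562) → (109.4283,50.7684) → (120.6157,53.1161) → (133.9920,56.3175) → (145.3427,59.7904) → (150.4536,62.9530). Open path.

**Shape 4** — `<path>` open polyline, stroke `#ff0000` → cut (S967, F1084). Machine vertices: (46.3626,62.7166) → (164.7600,46.7566) → (143.7298,76.0732) → (127.8851,81.5538) → (8.3596,71.5189) → (95.7036,56.6018). Open path.

**Shape 5** — `<path>` quadratic bezier, stroke `#ff0000` → cut (S967, F1084). Control points (SVG): P0=(39.0845,44.5105), P1=(60.4088,49.9029), P2=(95.3030,50.9398); sampled at t=k/6. Machine vertices: (39.0845,50.9856) → (46.5695,49.3091) → (54.8085,47.8746) → (63.8013,46.6821) → (73.5480,45.7315) → (84.0485,45.0229) → (95.3030,44.5563). Open path.

**Shape 6** — `<polygon>` rectangle, stroke `#ff0000` → cut (S967, F1084). Machine vertices: (58.0121,66.6061) → (65.6697,66.6061) → (65.6697,38.6920) → (58.0121,38.6920) → (58.0121,66.6061). Closed: final G1 returns to the first vertex.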